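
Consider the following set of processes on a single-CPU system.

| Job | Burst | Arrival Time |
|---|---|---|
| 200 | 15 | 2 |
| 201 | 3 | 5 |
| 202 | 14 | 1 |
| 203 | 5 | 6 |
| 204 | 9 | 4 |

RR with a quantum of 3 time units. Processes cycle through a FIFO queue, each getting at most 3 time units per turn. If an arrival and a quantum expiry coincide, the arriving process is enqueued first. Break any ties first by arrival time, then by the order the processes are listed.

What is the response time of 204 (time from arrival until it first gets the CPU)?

Schedule: | idle 0-1 | 202 1-4 | 200 4-7 | 204 7-10 | 202 10-13 | 201 13-16 | 203 16-19 | 200 19-22 | 204 22-25 | 202 25-28 | 203 28-30 | 200 30-33 | 204 33-36 | 202 36-39 | 200 39-42 | 202 42-44 | 200 44-47 |
Completion: 200=47  201=16  202=44  203=30  204=36
Response(204) = first start − arrival = 7 − 4 = 3

3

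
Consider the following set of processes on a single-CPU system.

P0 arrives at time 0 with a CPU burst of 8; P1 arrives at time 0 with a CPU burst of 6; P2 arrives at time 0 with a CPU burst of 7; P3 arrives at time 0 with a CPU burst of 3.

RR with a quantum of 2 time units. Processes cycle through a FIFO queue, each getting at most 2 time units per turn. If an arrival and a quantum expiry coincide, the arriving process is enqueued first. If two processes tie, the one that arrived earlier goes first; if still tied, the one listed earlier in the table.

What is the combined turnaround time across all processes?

Schedule: | P0 0-2 | P1 2-4 | P2 4-6 | P3 6-8 | P0 8-10 | P1 10-12 | P2 12-14 | P3 14-15 | P0 15-17 | P1 17-19 | P2 19-21 | P0 21-23 | P2 23-24 |
Completion: P0=23  P1=19  P2=24  P3=15
Turnaround (C−A): P0=23  P1=19  P2=24  P3=15
Turnaround = completion − arrival: P0=23, P1=19, P2=24, P3=15
Total turnaround = 23 + 19 + 24 + 15 = 81

81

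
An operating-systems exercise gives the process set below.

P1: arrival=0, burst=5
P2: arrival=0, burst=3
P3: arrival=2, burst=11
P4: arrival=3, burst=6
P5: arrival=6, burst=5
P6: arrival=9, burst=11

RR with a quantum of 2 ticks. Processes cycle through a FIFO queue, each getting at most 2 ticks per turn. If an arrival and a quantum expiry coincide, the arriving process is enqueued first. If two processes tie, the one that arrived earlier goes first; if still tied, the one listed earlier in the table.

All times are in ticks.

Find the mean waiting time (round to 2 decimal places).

Timeline: | P1 0-2 | P2 2-4 | P3 4-6 | P1 6-8 | P4 8-10 | P2 10-11 | P5 11-13 | P3 13-15 | P1 15-16 | P6 16-18 | P4 18-20 | P5 20-22 | P3 22-24 | P6 24-26 | P4 26-28 | P5 28-29 | P3 29-31 | P6 31-33 | P3 33-35 | P6 35-37 | P3 37-38 | P6 38-41 |
Completion: P1=16  P2=11  P3=38  P4=28  P5=29  P6=41
Turnaround (C−A): P1=16  P2=11  P3=36  P4=25  P5=23  P6=32
Waiting times: P1=11, P2=8, P3=25, P4=19, P5=18, P6=21
Average waiting = (11+8+25+19+18+21) / 6 = 102/6 = 17.00

17.00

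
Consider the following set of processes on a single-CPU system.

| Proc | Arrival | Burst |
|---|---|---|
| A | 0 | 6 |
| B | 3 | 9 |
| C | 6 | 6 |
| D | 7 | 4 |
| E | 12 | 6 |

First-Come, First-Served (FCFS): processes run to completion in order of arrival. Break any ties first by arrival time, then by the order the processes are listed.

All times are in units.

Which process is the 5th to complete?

Gantt: | A 0-6 | B 6-15 | C 15-21 | D 21-25 | E 25-31 |
Completion: A=6  B=15  C=21  D=25  E=31
Finish order: A → B → C → D → E

E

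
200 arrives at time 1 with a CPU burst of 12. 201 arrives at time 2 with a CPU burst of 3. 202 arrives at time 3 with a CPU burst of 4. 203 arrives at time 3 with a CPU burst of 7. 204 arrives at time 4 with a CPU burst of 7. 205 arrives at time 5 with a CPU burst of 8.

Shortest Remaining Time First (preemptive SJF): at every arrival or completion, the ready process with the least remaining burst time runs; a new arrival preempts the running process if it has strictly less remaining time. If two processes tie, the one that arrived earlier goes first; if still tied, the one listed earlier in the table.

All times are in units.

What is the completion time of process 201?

5

Timeline: | idle 0-1 | 200 1-2 | 201 2-5 | 202 5-9 | 203 9-16 | 204 16-23 | 205 23-31 | 200 31-42 |
Completion: 200=42  201=5  202=9  203=16  204=23  205=31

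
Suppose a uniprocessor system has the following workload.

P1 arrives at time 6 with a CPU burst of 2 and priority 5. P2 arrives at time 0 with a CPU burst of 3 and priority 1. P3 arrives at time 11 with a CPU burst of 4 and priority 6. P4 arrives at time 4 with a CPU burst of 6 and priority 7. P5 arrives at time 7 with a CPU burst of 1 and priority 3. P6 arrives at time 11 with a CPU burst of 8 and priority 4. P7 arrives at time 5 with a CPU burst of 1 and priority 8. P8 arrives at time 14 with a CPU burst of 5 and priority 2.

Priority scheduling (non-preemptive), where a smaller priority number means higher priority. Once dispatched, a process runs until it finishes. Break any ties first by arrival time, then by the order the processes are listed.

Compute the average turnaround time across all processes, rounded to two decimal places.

Timeline: | P2 0-3 | idle 3-4 | P4 4-10 | P5 10-11 | P6 11-19 | P8 19-24 | P1 24-26 | P3 26-30 | P7 30-31 |
Completion: P1=26  P2=3  P3=30  P4=10  P5=11  P6=19  P7=31  P8=24
Turnaround (C−A): P1=20  P2=3  P3=19  P4=6  P5=4  P6=8  P7=26  P8=10
Turnaround times: P1=20, P2=3, P3=19, P4=6, P5=4, P6=8, P7=26, P8=10
Average turnaround = (20+3+19+6+4+8+26+10) / 8 = 96/8 = 12.00

12.00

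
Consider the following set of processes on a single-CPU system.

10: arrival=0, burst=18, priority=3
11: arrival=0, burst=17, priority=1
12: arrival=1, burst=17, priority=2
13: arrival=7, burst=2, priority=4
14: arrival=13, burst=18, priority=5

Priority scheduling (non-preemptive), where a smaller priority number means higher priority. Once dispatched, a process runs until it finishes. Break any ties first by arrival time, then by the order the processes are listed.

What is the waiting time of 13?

Gantt: | 11 0-17 | 12 17-34 | 10 34-52 | 13 52-54 | 14 54-72 |
Completion: 10=52  11=17  12=34  13=54  14=72
Turnaround (C−A): 10=52  11=17  12=33  13=47  14=59
Waiting(13) = turnaround − burst = 47 − 2 = 45

45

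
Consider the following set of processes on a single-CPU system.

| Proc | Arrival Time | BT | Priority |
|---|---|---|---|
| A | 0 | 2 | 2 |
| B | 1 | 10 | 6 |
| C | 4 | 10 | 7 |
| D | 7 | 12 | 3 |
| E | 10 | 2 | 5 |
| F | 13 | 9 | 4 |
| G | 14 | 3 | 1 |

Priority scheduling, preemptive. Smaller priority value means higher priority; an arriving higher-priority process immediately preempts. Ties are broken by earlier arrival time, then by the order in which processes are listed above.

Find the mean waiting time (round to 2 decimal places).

13.43

Gantt: | A 0-2 | B 2-7 | D 7-14 | G 14-17 | D 17-22 | F 22-31 | E 31-33 | B 33-38 | C 38-48 |
Completion: A=2  B=38  C=48  D=22  E=33  F=31  G=17
Turnaround (C−A): A=2  B=37  C=44  D=15  E=23  F=18  G=3
Waiting times: A=0, B=27, C=34, D=3, E=21, F=9, G=0
Average waiting = (0+27+34+3+21+9+0) / 7 = 94/7 = 13.43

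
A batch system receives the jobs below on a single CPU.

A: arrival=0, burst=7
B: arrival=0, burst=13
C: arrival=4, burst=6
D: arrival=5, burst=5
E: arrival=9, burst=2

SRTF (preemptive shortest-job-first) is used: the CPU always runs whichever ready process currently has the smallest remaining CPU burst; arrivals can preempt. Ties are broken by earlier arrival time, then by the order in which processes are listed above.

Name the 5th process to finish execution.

B

Timeline: | A 0-7 | D 7-9 | E 9-11 | D 11-14 | C 14-20 | B 20-33 |
Completion: A=7  B=33  C=20  D=14  E=11
Finish order: A → E → D → C → B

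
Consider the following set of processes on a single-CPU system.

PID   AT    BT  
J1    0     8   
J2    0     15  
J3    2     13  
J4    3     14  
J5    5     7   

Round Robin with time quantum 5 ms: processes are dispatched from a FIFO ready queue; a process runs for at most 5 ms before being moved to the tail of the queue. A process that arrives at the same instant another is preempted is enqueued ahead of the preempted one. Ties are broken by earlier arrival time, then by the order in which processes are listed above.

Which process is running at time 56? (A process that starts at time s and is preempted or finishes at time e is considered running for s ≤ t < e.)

Timeline: | J1 0-5 | J2 5-10 | J3 10-15 | J4 15-20 | J5 20-25 | J1 25-28 | J2 28-33 | J3 33-38 | J4 38-43 | J5 43-45 | J2 45-50 | J3 50-53 | J4 53-57 |
Completion: J1=28  J2=50  J3=53  J4=57  J5=45

J4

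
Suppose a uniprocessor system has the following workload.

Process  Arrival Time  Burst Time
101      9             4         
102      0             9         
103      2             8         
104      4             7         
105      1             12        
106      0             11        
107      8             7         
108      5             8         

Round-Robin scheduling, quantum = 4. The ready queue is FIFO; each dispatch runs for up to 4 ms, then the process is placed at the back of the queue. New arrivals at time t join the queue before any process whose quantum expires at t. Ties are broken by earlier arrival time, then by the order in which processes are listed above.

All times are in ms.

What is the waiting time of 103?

38

Schedule: | 102 0-4 | 106 4-8 | 105 8-12 | 103 12-16 | 104 16-20 | 102 20-24 | 108 24-28 | 107 28-32 | 106 32-36 | 101 36-40 | 105 40-44 | 103 44-48 | 104 48-51 | 102 51-52 | 108 52-56 | 107 56-59 | 106 59-62 | 105 62-66 |
Completion: 101=40  102=52  103=48  104=51  105=66  106=62  107=59  108=56
Waiting(103) = turnaround − burst = 46 − 8 = 38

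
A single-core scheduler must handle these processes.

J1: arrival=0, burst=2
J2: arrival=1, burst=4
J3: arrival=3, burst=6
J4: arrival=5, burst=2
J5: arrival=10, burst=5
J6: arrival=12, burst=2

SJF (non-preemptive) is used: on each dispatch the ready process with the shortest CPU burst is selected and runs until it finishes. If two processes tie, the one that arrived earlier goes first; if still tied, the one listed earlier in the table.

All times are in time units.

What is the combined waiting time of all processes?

Gantt: | J1 0-2 | J2 2-6 | J4 6-8 | J3 8-14 | J6 14-16 | J5 16-21 |
Completion: J1=2  J2=6  J3=14  J4=8  J5=21  J6=16
Turnaround (C−A): J1=2  J2=5  J3=11  J4=3  J5=11  J6=4
Waiting = turnaround − burst: J1=0, J2=1, J3=5, J4=1, J5=6, J6=2
Total waiting = 0 + 1 + 5 + 1 + 6 + 2 = 15

15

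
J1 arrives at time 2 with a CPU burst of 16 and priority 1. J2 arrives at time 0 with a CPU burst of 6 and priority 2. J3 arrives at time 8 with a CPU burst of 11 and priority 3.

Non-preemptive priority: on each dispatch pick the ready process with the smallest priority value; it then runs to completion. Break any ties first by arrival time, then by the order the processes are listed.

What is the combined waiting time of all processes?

Timeline: | J2 0-6 | J1 6-22 | J3 22-33 |
Completion: J1=22  J2=6  J3=33
Turnaround (C−A): J1=20  J2=6  J3=25
Waiting = turnaround − burst: J1=4, J2=0, J3=14
Total waiting = 4 + 0 + 14 = 18

18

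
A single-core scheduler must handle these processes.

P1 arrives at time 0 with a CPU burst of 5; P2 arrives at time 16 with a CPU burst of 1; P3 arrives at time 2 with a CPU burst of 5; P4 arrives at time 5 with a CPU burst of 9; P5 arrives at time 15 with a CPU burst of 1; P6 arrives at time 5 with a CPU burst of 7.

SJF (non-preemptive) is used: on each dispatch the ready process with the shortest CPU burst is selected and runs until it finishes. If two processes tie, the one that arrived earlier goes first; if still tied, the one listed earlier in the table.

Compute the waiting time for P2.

2

Schedule: | P1 0-5 | P3 5-10 | P6 10-17 | P5 17-18 | P2 18-19 | P4 19-28 |
Completion: P1=5  P2=19  P3=10  P4=28  P5=18  P6=17
Waiting(P2) = turnaround − burst = 3 − 1 = 2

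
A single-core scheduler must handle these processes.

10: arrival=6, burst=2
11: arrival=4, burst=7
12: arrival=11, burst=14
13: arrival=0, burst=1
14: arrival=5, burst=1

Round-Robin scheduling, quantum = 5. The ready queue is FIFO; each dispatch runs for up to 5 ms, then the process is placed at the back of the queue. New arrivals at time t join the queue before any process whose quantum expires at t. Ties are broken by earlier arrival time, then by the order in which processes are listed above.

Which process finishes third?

Gantt: | 13 0-1 | idle 1-4 | 11 4-9 | 14 9-10 | 10 10-12 | 11 12-14 | 12 14-28 |
Completion: 10=12  11=14  12=28  13=1  14=10
Finish order: 13 → 14 → 10 → 11 → 12

10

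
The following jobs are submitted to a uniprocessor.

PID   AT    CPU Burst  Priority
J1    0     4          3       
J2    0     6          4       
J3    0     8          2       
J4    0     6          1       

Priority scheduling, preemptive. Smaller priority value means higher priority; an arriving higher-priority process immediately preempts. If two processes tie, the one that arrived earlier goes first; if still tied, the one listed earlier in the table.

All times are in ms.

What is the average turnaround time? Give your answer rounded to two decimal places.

Gantt: | J4 0-6 | J3 6-14 | J1 14-18 | J2 18-24 |
Completion: J1=18  J2=24  J3=14  J4=6
Turnaround times: J1=18, J2=24, J3=14, J4=6
Average turnaround = (18+24+14+6) / 4 = 62/4 = 15.50

15.50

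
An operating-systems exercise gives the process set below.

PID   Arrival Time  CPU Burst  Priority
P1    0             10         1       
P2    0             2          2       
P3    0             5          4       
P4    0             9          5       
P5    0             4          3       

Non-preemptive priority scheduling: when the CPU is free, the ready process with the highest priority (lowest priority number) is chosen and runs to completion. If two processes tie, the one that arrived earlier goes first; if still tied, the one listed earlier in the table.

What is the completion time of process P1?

10

Schedule: | P1 0-10 | P2 10-12 | P5 12-16 | P3 16-21 | P4 21-30 |
Completion: P1=10  P2=12  P3=21  P4=30  P5=16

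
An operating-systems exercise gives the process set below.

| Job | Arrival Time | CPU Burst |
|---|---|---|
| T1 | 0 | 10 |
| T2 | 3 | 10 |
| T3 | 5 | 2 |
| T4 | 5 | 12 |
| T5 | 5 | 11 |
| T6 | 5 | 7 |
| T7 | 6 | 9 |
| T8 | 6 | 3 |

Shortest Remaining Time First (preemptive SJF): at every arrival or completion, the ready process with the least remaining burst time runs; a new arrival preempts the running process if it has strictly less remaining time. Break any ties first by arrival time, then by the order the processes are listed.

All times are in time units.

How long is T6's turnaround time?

Schedule: | T1 0-5 | T3 5-7 | T8 7-10 | T1 10-15 | T6 15-22 | T7 22-31 | T2 31-41 | T5 41-52 | T4 52-64 |
Completion: T1=15  T2=41  T3=7  T4=64  T5=52  T6=22  T7=31  T8=10
Turnaround(T6) = completion − arrival = 22 − 5 = 17

17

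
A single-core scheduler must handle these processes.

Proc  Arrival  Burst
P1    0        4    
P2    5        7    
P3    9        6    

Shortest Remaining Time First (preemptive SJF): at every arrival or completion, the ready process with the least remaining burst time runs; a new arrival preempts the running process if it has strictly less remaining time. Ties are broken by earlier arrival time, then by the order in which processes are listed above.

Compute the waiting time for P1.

Timeline: | P1 0-4 | idle 4-5 | P2 5-12 | P3 12-18 |
Completion: P1=4  P2=12  P3=18
Waiting(P1) = turnaround − burst = 4 − 4 = 0

0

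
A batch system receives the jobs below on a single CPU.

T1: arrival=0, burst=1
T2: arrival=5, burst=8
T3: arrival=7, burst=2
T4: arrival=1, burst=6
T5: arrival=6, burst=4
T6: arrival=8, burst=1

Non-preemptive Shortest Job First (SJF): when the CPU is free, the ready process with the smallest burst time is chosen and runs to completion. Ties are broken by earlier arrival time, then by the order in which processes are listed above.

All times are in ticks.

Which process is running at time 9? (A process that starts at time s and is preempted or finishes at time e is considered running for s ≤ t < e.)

Timeline: | T1 0-1 | T4 1-7 | T3 7-9 | T6 9-10 | T5 10-14 | T2 14-22 |
Completion: T1=1  T2=22  T3=9  T4=7  T5=14  T6=10

T6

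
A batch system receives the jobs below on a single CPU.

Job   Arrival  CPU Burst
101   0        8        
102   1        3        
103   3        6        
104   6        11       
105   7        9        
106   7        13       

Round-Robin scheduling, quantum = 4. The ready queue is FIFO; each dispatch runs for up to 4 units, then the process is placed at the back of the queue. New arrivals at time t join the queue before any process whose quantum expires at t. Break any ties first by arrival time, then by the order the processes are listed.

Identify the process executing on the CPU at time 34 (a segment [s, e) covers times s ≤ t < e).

Gantt: | 101 0-4 | 102 4-7 | 103 7-11 | 101 11-15 | 104 15-19 | 105 19-23 | 106 23-27 | 103 27-29 | 104 29-33 | 105 33-37 | 106 37-41 | 104 41-44 | 105 44-45 | 106 45-50 |
Completion: 101=15  102=7  103=29  104=44  105=45  106=50
Turnaround (C−A): 101=15  102=6  103=26  104=38  105=38  106=43

105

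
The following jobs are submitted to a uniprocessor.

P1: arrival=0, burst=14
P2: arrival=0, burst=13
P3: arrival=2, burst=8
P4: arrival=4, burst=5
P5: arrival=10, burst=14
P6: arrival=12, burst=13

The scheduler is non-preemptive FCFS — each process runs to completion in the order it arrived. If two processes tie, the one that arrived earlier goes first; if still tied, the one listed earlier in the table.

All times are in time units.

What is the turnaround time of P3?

Gantt: | P1 0-14 | P2 14-27 | P3 27-35 | P4 35-40 | P5 40-54 | P6 54-67 |
Completion: P1=14  P2=27  P3=35  P4=40  P5=54  P6=67
Turnaround(P3) = completion − arrival = 35 − 2 = 33

33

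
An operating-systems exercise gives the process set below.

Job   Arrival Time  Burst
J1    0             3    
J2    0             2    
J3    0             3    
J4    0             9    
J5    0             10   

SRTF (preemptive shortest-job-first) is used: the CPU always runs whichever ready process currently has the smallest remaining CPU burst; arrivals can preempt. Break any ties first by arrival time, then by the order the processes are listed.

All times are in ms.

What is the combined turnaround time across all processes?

59

Gantt: | J2 0-2 | J1 2-5 | J3 5-8 | J4 8-17 | J5 17-27 |
Completion: J1=5  J2=2  J3=8  J4=17  J5=27
Turnaround (C−A): J1=5  J2=2  J3=8  J4=17  J5=27
Turnaround = completion − arrival: J1=5, J2=2, J3=8, J4=17, J5=27
Total turnaround = 5 + 2 + 8 + 17 + 27 = 59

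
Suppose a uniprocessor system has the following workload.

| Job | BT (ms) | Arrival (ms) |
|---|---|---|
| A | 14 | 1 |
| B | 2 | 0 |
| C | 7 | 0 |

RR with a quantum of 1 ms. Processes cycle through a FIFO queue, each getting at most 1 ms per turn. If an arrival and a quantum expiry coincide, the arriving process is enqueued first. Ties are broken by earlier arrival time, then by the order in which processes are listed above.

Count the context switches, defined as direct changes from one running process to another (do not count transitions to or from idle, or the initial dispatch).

15

Gantt: | B 0-1 | C 1-2 | A 2-3 | B 3-4 | C 4-5 | A 5-6 | C 6-7 | A 7-8 | C 8-9 | A 9-10 | C 10-11 | A 11-12 | C 12-13 | A 13-14 | C 14-15 | A 15-23 |
Completion: A=23  B=4  C=15
Turnaround (C−A): A=22  B=4  C=15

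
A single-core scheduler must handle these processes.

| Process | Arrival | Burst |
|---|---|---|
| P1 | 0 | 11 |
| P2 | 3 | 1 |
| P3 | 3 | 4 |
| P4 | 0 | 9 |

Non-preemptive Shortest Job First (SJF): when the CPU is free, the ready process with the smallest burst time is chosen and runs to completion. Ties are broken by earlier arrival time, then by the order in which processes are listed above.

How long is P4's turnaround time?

Gantt: | P4 0-9 | P2 9-10 | P3 10-14 | P1 14-25 |
Completion: P1=25  P2=10  P3=14  P4=9
Turnaround(P4) = completion − arrival = 9 − 0 = 9

9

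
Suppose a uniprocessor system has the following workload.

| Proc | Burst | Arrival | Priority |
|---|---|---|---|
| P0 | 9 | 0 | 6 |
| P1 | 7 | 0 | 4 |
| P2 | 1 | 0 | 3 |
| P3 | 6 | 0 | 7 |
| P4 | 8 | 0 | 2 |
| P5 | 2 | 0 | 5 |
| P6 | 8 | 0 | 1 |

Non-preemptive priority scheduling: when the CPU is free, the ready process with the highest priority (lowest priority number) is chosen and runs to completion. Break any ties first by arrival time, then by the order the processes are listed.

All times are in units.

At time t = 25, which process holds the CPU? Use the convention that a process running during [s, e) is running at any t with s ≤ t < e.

P5

Schedule: | P6 0-8 | P4 8-16 | P2 16-17 | P1 17-24 | P5 24-26 | P0 26-35 | P3 35-41 |
Completion: P0=35  P1=24  P2=17  P3=41  P4=16  P5=26  P6=8
Turnaround (C−A): P0=35  P1=24  P2=17  P3=41  P4=16  P5=26  P6=8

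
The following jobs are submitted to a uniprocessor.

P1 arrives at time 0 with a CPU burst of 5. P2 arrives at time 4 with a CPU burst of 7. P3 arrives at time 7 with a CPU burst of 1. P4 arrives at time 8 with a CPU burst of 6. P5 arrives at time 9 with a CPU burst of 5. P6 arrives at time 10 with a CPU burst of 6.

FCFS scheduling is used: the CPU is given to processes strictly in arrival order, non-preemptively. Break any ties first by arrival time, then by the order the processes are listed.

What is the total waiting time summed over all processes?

Gantt: | P1 0-5 | P2 5-12 | P3 12-13 | P4 13-19 | P5 19-24 | P6 24-30 |
Completion: P1=5  P2=12  P3=13  P4=19  P5=24  P6=30
Waiting = turnaround − burst: P1=0, P2=1, P3=5, P4=5, P5=10, P6=14
Total waiting = 0 + 1 + 5 + 5 + 10 + 14 = 35

35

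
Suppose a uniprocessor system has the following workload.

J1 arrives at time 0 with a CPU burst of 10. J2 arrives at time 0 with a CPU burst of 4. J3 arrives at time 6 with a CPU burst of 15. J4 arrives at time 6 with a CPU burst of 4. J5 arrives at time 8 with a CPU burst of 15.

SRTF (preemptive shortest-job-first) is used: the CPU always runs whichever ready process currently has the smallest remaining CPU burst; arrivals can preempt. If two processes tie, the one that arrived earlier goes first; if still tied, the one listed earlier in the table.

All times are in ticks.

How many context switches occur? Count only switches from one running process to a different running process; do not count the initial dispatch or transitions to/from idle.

5

Schedule: | J2 0-4 | J1 4-6 | J4 6-10 | J1 10-18 | J3 18-33 | J5 33-48 |
Completion: J1=18  J2=4  J3=33  J4=10  J5=48
Turnaround (C−A): J1=18  J2=4  J3=27  J4=4  J5=40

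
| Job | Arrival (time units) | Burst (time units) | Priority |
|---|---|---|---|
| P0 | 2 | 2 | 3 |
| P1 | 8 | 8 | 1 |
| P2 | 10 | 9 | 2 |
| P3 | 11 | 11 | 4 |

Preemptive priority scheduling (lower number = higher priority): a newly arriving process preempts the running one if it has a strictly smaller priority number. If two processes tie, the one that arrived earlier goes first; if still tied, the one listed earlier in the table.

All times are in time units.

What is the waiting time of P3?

Schedule: | idle 0-2 | P0 2-4 | idle 4-8 | P1 8-16 | P2 16-25 | P3 25-36 |
Completion: P0=4  P1=16  P2=25  P3=36
Turnaround (C−A): P0=2  P1=8  P2=15  P3=25
Waiting(P3) = turnaround − burst = 25 − 11 = 14

14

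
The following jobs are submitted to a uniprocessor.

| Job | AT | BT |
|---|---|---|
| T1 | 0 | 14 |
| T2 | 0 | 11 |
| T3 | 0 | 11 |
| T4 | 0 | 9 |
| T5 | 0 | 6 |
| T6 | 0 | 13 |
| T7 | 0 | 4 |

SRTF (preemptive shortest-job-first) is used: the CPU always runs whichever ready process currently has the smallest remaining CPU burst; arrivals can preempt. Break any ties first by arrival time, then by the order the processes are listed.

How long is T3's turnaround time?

41

Gantt: | T7 0-4 | T5 4-10 | T4 10-19 | T2 19-30 | T3 30-41 | T6 41-54 | T1 54-68 |
Completion: T1=68  T2=30  T3=41  T4=19  T5=10  T6=54  T7=4
Turnaround(T3) = completion − arrival = 41 − 0 = 41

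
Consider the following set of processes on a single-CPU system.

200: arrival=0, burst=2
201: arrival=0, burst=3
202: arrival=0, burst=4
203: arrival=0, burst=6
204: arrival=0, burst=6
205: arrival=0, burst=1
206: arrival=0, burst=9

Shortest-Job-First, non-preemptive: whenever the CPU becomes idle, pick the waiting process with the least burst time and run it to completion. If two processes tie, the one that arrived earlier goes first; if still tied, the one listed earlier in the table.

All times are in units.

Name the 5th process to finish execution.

Gantt: | 205 0-1 | 200 1-3 | 201 3-6 | 202 6-10 | 203 10-16 | 204 16-22 | 206 22-31 |
Completion: 200=3  201=6  202=10  203=16  204=22  205=1  206=31
Finish order: 205 → 200 → 201 → 202 → 203 → 204 → 206

203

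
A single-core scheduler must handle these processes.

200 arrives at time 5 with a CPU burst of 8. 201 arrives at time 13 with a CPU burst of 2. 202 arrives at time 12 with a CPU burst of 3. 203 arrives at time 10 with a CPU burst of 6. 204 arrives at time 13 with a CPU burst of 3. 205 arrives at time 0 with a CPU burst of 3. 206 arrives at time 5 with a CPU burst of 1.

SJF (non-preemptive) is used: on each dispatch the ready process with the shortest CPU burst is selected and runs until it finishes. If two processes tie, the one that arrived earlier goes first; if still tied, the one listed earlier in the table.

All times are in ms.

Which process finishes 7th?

203

Timeline: | 205 0-3 | idle 3-5 | 206 5-6 | 200 6-14 | 201 14-16 | 202 16-19 | 204 19-22 | 203 22-28 |
Completion: 200=14  201=16  202=19  203=28  204=22  205=3  206=6
Turnaround (C−A): 200=9  201=3  202=7  203=18  204=9  205=3  206=1
Finish order: 205 → 206 → 200 → 201 → 202 → 204 → 203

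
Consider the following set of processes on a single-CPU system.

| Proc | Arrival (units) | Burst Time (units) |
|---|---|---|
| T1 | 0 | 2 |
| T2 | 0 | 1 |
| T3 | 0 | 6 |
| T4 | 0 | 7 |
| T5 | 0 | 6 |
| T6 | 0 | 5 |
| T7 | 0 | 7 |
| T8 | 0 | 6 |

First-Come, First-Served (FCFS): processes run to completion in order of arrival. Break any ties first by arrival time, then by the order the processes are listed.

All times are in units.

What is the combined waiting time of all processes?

113

Timeline: | T1 0-2 | T2 2-3 | T3 3-9 | T4 9-16 | T5 16-22 | T6 22-27 | T7 27-34 | T8 34-40 |
Completion: T1=2  T2=3  T3=9  T4=16  T5=22  T6=27  T7=34  T8=40
Turnaround (C−A): T1=2  T2=3  T3=9  T4=16  T5=22  T6=27  T7=34  T8=40
Waiting = turnaround − burst: T1=0, T2=2, T3=3, T4=9, T5=16, T6=22, T7=27, T8=34
Total waiting = 0 + 2 + 3 + 9 + 16 + 22 + 27 + 34 = 113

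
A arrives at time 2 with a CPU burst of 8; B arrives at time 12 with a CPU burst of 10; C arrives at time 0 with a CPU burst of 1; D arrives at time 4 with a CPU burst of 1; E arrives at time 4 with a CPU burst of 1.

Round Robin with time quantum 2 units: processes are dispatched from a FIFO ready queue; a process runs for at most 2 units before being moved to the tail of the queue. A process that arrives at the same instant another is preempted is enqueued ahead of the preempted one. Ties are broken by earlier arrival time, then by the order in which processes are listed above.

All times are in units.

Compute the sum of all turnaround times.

24

Gantt: | C 0-1 | idle 1-2 | A 2-4 | D 4-5 | E 5-6 | A 6-12 | B 12-22 |
Completion: A=12  B=22  C=1  D=5  E=6
Turnaround (C−A): A=10  B=10  C=1  D=1  E=2
Turnaround = completion − arrival: A=10, B=10, C=1, D=1, E=2
Total turnaround = 10 + 10 + 1 + 1 + 2 = 24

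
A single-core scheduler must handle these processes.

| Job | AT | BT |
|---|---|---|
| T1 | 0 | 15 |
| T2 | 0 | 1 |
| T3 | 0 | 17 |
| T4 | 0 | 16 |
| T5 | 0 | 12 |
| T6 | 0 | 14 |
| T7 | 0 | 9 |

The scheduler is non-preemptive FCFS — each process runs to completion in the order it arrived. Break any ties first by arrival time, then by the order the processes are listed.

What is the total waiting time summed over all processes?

Gantt: | T1 0-15 | T2 15-16 | T3 16-33 | T4 33-49 | T5 49-61 | T6 61-75 | T7 75-84 |
Completion: T1=15  T2=16  T3=33  T4=49  T5=61  T6=75  T7=84
Turnaround (C−A): T1=15  T2=16  T3=33  T4=49  T5=61  T6=75  T7=84
Waiting = turnaround − burst: T1=0, T2=15, T3=16, T4=33, T5=49, T6=61, T7=75
Total waiting = 0 + 15 + 16 + 33 + 49 + 61 + 75 = 249

249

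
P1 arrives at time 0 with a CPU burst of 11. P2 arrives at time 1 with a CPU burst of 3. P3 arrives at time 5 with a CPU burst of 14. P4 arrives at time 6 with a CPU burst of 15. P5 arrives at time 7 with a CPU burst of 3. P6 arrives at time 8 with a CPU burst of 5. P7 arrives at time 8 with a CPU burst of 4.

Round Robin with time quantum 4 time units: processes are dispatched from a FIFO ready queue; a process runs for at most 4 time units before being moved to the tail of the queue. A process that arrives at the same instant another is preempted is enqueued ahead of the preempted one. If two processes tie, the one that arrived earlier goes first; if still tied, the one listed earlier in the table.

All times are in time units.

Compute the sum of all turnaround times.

Timeline: | P1 0-4 | P2 4-7 | P1 7-11 | P3 11-15 | P4 15-19 | P5 19-22 | P6 22-26 | P7 26-30 | P1 30-33 | P3 33-37 | P4 37-41 | P6 41-42 | P3 42-46 | P4 46-50 | P3 50-52 | P4 52-55 |
Completion: P1=33  P2=7  P3=52  P4=55  P5=22  P6=42  P7=30
Turnaround (C−A): P1=33  P2=6  P3=47  P4=49  P5=15  P6=34  P7=22
Turnaround = completion − arrival: P1=33, P2=6, P3=47, P4=49, P5=15, P6=34, P7=22
Total turnaround = 33 + 6 + 47 + 49 + 15 + 34 + 22 = 206

206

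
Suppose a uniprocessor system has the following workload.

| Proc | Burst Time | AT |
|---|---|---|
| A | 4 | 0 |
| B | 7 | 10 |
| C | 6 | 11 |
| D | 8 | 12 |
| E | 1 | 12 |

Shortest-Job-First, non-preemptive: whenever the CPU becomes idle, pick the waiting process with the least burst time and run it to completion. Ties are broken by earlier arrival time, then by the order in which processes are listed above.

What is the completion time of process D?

32

Schedule: | A 0-4 | idle 4-10 | B 10-17 | E 17-18 | C 18-24 | D 24-32 |
Completion: A=4  B=17  C=24  D=32  E=18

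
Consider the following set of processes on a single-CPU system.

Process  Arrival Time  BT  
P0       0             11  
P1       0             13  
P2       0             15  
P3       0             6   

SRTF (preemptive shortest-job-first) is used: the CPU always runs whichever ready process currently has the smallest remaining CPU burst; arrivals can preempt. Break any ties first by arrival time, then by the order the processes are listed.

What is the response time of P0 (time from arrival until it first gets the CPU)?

Timeline: | P3 0-6 | P0 6-17 | P1 17-30 | P2 30-45 |
Completion: P0=17  P1=30  P2=45  P3=6
Turnaround (C−A): P0=17  P1=30  P2=45  P3=6
Response(P0) = first start − arrival = 6 − 0 = 6

6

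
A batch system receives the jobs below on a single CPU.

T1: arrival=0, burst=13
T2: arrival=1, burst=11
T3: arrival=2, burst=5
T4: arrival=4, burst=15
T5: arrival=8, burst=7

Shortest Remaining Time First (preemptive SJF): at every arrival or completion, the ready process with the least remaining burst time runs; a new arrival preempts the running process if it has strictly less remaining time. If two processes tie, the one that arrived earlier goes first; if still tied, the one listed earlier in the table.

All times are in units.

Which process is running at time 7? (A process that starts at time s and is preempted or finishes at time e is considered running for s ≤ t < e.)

T2

Schedule: | T1 0-1 | T2 1-2 | T3 2-7 | T2 7-8 | T5 8-15 | T2 15-24 | T1 24-36 | T4 36-51 |
Completion: T1=36  T2=24  T3=7  T4=51  T5=15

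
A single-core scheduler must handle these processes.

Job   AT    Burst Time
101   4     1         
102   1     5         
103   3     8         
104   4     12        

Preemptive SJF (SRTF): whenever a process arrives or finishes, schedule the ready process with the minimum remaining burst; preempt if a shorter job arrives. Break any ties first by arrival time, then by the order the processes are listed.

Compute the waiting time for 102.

Timeline: | idle 0-1 | 102 1-4 | 101 4-5 | 102 5-7 | 103 7-15 | 104 15-27 |
Completion: 101=5  102=7  103=15  104=27
Waiting(102) = turnaround − burst = 6 − 5 = 1

1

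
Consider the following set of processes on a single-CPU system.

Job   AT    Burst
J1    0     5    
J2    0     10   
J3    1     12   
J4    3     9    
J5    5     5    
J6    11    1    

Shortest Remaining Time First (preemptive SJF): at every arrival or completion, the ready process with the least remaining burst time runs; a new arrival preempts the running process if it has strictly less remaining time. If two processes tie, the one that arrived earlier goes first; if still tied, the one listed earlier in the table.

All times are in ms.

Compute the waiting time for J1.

Timeline: | J1 0-5 | J5 5-10 | J4 10-11 | J6 11-12 | J4 12-20 | J2 20-30 | J3 30-42 |
Completion: J1=5  J2=30  J3=42  J4=20  J5=10  J6=12
Waiting(J1) = turnaround − burst = 5 − 5 = 0

0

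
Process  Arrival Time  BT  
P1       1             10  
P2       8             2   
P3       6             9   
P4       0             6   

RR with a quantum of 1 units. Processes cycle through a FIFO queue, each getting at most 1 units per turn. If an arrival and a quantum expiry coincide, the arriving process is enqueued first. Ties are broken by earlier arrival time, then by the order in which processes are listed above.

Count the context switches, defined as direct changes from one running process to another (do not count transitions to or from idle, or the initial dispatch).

25

Gantt: | P4 0-1 | P1 1-2 | P4 2-3 | P1 3-4 | P4 4-5 | P1 5-6 | P4 6-7 | P3 7-8 | P1 8-9 | P4 9-10 | P2 10-11 | P3 11-12 | P1 12-13 | P4 13-14 | P2 14-15 | P3 15-16 | P1 16-17 | P3 17-18 | P1 18-19 | P3 19-20 | P1 20-21 | P3 21-22 | P1 22-23 | P3 23-24 | P1 24-25 | P3 25-27 |
Completion: P1=25  P2=15  P3=27  P4=14
Turnaround (C−A): P1=24  P2=7  P3=21  P4=14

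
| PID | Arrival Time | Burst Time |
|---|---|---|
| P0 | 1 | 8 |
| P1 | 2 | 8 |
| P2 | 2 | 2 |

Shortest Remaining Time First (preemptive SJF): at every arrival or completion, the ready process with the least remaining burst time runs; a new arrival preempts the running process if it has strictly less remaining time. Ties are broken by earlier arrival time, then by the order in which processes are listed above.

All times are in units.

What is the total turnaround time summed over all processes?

Schedule: | idle 0-1 | P0 1-2 | P2 2-4 | P0 4-11 | P1 11-19 |
Completion: P0=11  P1=19  P2=4
Turnaround = completion − arrival: P0=10, P1=17, P2=2
Total turnaround = 10 + 17 + 2 = 29

29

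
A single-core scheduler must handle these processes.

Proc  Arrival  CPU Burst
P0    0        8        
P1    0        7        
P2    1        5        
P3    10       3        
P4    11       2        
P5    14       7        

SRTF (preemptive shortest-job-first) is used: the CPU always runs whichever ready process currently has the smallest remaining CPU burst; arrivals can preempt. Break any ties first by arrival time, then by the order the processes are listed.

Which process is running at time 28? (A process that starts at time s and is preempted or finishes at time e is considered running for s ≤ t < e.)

Gantt: | P1 0-1 | P2 1-6 | P1 6-12 | P4 12-14 | P3 14-17 | P5 17-24 | P0 24-32 |
Completion: P0=32  P1=12  P2=6  P3=17  P4=14  P5=24
Turnaround (C−A): P0=32  P1=12  P2=5  P3=7  P4=3  P5=10

P0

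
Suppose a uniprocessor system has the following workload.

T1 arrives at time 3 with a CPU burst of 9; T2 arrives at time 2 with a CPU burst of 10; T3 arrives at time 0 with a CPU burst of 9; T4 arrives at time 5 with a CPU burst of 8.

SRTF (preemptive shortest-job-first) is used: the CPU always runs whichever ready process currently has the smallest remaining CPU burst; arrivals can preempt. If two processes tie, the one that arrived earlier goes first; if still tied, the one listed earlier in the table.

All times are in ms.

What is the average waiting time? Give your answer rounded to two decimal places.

10.50

Timeline: | T3 0-9 | T4 9-17 | T1 17-26 | T2 26-36 |
Completion: T1=26  T2=36  T3=9  T4=17
Waiting times: T1=14, T2=24, T3=0, T4=4
Average waiting = (14+24+0+4) / 4 = 42/4 = 10.50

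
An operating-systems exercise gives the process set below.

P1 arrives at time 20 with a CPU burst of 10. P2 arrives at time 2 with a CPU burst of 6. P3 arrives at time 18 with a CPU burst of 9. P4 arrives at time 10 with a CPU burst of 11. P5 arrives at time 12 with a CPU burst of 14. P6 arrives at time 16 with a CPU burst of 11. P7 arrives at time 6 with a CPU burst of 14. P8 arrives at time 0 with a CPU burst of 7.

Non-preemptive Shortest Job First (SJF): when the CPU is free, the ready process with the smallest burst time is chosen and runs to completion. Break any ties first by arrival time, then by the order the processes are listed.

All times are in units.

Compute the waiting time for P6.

27

Gantt: | P8 0-7 | P2 7-13 | P4 13-24 | P3 24-33 | P1 33-43 | P6 43-54 | P7 54-68 | P5 68-82 |
Completion: P1=43  P2=13  P3=33  P4=24  P5=82  P6=54  P7=68  P8=7
Turnaround (C−A): P1=23  P2=11  P3=15  P4=14  P5=70  P6=38  P7=62  P8=7
Waiting(P6) = turnaround − burst = 38 − 11 = 27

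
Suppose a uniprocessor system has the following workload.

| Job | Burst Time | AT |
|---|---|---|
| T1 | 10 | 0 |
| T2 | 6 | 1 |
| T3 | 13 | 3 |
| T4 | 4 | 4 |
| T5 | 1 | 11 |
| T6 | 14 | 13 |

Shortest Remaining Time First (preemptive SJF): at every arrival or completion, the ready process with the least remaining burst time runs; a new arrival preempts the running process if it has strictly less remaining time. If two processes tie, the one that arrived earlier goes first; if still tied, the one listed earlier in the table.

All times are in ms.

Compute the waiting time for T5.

0

Gantt: | T1 0-1 | T2 1-7 | T4 7-11 | T5 11-12 | T1 12-21 | T3 21-34 | T6 34-48 |
Completion: T1=21  T2=7  T3=34  T4=11  T5=12  T6=48
Turnaround (C−A): T1=21  T2=6  T3=31  T4=7  T5=1  T6=35
Waiting(T5) = turnaround − burst = 1 − 1 = 0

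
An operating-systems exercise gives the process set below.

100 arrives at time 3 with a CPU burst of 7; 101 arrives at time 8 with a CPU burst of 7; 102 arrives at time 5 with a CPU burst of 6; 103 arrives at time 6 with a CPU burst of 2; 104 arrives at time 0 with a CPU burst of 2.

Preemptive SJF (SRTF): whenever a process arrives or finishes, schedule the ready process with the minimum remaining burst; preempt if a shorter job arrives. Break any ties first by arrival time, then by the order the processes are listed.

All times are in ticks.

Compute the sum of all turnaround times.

43

Gantt: | 104 0-2 | idle 2-3 | 100 3-6 | 103 6-8 | 100 8-12 | 102 12-18 | 101 18-25 |
Completion: 100=12  101=25  102=18  103=8  104=2
Turnaround (C−A): 100=9  101=17  102=13  103=2  104=2
Turnaround = completion − arrival: 100=9, 101=17, 102=13, 103=2, 104=2
Total turnaround = 9 + 17 + 13 + 2 + 2 = 43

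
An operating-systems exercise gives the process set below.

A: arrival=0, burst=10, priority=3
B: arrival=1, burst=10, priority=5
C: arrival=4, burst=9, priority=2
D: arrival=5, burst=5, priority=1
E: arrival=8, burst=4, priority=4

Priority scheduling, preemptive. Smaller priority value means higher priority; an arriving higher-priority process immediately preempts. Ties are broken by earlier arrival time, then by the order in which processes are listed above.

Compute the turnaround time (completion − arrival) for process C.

Gantt: | A 0-4 | C 4-5 | D 5-10 | C 10-18 | A 18-24 | E 24-28 | B 28-38 |
Completion: A=24  B=38  C=18  D=10  E=28
Turnaround(C) = completion − arrival = 18 − 4 = 14

14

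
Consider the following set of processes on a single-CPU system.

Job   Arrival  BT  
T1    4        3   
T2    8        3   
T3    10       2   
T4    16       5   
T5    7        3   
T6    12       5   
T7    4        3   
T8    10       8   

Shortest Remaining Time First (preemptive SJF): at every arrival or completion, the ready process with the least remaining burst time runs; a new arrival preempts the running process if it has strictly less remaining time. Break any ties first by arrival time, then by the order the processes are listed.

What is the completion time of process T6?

Schedule: | idle 0-4 | T1 4-7 | T7 7-10 | T3 10-12 | T5 12-15 | T2 15-18 | T6 18-23 | T4 23-28 | T8 28-36 |
Completion: T1=7  T2=18  T3=12  T4=28  T5=15  T6=23  T7=10  T8=36

23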